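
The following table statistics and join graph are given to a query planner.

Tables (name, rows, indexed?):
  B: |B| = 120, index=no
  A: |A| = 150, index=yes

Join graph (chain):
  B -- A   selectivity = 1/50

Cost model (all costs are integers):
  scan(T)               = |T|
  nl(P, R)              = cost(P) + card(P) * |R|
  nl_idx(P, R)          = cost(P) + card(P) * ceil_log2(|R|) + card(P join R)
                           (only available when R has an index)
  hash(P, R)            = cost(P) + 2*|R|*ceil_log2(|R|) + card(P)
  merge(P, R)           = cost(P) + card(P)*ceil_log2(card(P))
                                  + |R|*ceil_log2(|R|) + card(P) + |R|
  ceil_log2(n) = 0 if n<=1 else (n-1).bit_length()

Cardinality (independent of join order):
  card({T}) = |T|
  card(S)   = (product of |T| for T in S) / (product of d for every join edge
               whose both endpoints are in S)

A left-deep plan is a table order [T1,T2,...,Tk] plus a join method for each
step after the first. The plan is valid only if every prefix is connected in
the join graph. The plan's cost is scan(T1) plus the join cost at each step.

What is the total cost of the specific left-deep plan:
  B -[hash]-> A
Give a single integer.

step 1: scan B: cost=120, card=120
step 2: join A via hash
    card(P join A) = 120*150/(50) = 360
    cost = 120 + 2*150*8 + 120 = 2640

2640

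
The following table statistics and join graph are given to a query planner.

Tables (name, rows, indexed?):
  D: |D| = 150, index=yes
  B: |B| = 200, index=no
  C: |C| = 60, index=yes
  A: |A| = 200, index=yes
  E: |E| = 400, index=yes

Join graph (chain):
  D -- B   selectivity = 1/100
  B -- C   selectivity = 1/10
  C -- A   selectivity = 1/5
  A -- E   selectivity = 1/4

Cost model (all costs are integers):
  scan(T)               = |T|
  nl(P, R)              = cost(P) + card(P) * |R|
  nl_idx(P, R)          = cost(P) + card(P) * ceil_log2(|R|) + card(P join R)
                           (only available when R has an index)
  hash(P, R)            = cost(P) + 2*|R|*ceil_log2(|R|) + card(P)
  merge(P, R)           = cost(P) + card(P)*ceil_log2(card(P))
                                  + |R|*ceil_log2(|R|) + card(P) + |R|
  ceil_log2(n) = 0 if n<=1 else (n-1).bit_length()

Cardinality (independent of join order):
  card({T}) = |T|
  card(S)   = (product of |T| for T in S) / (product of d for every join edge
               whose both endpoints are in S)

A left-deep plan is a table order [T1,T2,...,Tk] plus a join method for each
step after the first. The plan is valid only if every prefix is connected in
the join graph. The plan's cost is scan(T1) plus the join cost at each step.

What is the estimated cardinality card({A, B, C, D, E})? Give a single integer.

7200000

Tables in S: A(200), B(200), C(60), D(150), E(400)
Edges inside S: D-B(d=100), B-C(d=10), C-A(d=5), A-E(d=4)
numerator = 200 * 200 * 60 * 150 * 400 = 144000000000
denominator = 100 * 10 * 5 * 4 = 20000
card(S) = 144000000000 / 20000 = 7200000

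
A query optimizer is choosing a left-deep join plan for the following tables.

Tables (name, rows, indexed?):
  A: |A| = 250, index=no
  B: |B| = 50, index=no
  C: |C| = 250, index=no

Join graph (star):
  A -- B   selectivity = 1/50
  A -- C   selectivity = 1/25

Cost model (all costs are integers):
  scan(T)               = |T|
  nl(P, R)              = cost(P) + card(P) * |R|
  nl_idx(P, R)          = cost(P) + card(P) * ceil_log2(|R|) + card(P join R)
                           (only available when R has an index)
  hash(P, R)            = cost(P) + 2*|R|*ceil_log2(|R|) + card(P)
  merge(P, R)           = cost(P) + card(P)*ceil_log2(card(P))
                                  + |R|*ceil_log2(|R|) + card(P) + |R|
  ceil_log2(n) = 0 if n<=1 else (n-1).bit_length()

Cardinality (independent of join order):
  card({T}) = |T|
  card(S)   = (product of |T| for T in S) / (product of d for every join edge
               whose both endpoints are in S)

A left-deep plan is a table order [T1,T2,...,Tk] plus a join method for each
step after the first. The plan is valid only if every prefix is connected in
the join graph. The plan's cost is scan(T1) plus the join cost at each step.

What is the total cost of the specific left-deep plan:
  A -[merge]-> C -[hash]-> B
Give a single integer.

7850

step 1: scan A: cost=250, card=250
step 2: join C via merge
    card(P join C) = 250*250/(25) = 2500
    cost = 250 + 250*8 + 250*8 + 250 + 250 = 4750
step 3: join B via hash
    card(P join B) = 2500*50/(50) = 2500
    cost = 4750 + 2*50*6 + 2500 = 7850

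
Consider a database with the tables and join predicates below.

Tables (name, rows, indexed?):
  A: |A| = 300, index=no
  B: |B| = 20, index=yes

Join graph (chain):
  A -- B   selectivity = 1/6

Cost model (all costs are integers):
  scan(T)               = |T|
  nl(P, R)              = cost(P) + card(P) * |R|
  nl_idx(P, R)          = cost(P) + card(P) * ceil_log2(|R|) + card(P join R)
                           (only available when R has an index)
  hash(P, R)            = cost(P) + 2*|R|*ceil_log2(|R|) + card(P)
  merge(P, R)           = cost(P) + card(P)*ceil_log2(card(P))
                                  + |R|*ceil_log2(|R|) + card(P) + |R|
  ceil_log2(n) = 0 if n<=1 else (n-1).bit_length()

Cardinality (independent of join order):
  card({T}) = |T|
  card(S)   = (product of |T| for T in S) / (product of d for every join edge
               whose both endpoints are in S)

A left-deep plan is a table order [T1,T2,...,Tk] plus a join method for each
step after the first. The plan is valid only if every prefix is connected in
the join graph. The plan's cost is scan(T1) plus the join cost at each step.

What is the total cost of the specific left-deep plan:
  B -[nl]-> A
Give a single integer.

6020

step 1: scan B: cost=20, card=20
step 2: join A via nl
    card(P join A) = 20*300/(6) = 1000
    cost = 20 + 20*300 = 6020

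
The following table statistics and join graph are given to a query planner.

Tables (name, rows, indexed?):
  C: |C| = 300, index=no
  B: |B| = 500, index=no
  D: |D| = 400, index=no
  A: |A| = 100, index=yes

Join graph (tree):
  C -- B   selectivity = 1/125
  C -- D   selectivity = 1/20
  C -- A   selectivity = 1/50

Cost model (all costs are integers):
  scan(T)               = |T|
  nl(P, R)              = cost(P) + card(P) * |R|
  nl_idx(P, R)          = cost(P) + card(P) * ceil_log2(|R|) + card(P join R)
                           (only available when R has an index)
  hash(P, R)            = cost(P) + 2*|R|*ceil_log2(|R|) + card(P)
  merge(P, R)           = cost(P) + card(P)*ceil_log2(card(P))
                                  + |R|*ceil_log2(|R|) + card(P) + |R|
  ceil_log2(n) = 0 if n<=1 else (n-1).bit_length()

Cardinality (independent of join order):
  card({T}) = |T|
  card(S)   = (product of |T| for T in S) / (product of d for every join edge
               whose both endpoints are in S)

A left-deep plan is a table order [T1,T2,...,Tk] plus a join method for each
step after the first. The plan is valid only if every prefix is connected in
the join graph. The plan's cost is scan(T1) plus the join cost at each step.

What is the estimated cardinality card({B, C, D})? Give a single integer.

Tables in S: B(500), C(300), D(400)
Edges inside S: C-B(d=125), C-D(d=20)
numerator = 500 * 300 * 400 = 60000000
denominator = 125 * 20 = 2500
card(S) = 60000000 / 2500 = 24000

24000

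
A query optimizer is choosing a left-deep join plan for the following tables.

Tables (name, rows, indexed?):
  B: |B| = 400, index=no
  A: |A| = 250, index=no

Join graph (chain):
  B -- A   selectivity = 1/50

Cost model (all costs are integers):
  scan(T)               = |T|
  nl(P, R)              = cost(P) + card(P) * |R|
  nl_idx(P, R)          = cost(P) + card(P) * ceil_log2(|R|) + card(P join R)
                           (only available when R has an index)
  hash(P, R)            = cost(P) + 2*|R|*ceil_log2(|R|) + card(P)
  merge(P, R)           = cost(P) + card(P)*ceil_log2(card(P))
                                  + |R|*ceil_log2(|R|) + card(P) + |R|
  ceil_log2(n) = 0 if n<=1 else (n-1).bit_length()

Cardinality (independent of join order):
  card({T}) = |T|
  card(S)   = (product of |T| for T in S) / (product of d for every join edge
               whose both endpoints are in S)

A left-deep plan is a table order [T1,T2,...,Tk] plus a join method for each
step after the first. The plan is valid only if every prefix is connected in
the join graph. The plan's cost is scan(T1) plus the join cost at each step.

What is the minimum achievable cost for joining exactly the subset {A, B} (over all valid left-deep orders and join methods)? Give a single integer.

4800

Selinger DP over subsets of {A,B}:
  {B}: scan cost=400, card=400
  {A}: scan cost=250, card=250
  {AB}: card=2000; try (A,hash)→4800, (B,merge)→6500, (A,merge)→6650, (B,hash)→7700, (B,nl)→100250, (A,nl)→100400; best=4800 via (A,hash)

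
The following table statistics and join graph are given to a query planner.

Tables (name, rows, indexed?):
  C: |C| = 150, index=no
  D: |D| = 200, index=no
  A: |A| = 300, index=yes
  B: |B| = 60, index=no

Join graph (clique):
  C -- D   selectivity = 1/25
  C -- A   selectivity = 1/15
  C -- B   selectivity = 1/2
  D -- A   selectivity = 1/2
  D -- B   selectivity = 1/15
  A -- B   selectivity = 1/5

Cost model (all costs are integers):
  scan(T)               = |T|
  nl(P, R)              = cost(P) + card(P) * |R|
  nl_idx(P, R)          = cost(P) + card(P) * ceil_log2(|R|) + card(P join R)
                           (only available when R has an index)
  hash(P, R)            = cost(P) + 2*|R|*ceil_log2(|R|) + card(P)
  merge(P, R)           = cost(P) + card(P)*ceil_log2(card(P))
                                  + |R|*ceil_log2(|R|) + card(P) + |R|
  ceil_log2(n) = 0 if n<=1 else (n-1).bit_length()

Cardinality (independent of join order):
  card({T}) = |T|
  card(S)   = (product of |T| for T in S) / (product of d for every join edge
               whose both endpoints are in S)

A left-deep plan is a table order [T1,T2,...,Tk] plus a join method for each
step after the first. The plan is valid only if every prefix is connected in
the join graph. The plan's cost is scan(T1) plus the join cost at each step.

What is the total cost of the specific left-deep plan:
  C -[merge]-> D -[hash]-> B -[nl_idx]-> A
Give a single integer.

31620

step 1: scan C: cost=150, card=150
step 2: join D via merge
    card(P join D) = 150*200/(25) = 1200
    cost = 150 + 150*8 + 200*8 + 150 + 200 = 3300
step 3: join B via hash
    card(P join B) = 1200*60/(2*15) = 2400
    cost = 3300 + 2*60*6 + 1200 = 5220
step 4: join A via nl_idx
    card(P join A) = 2400*300/(15*2*5) = 4800
    cost = 5220 + 2400*9 + 4800 = 31620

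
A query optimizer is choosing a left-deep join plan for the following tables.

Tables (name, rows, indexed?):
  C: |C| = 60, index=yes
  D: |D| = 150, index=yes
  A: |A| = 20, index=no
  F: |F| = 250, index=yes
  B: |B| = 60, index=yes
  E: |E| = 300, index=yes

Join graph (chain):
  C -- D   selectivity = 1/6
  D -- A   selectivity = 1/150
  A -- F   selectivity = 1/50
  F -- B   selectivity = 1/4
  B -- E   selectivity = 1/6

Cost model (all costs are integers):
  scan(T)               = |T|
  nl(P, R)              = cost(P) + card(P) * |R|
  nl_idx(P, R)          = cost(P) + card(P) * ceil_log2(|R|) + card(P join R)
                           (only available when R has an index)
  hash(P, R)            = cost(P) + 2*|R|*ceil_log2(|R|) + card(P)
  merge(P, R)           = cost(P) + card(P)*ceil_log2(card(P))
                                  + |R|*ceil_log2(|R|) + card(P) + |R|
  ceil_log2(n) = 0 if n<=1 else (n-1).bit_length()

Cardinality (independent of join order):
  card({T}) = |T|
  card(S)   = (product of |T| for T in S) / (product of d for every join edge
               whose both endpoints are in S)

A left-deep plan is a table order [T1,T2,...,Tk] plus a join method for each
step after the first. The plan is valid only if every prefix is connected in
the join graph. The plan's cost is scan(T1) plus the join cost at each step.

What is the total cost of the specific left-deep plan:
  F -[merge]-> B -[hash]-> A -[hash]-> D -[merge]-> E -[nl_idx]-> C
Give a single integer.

1231770

step 1: scan F: cost=250, card=250
step 2: join B via merge
    card(P join B) = 250*60/(4) = 3750
    cost = 250 + 250*8 + 60*6 + 250 + 60 = 2920
step 3: join A via hash
    card(P join A) = 3750*20/(50) = 1500
    cost = 2920 + 2*20*5 + 3750 = 6870
step 4: join D via hash
    card(P join D) = 1500*150/(150) = 1500
    cost = 6870 + 2*150*8 + 1500 = 10770
step 5: join E via merge
    card(P join E) = 1500*300/(6) = 75000
    cost = 10770 + 1500*11 + 300*9 + 1500 + 300 = 31770
step 6: join C via nl_idx
    card(P join C) = 75000*60/(6) = 750000
    cost = 31770 + 75000*6 + 750000 = 1231770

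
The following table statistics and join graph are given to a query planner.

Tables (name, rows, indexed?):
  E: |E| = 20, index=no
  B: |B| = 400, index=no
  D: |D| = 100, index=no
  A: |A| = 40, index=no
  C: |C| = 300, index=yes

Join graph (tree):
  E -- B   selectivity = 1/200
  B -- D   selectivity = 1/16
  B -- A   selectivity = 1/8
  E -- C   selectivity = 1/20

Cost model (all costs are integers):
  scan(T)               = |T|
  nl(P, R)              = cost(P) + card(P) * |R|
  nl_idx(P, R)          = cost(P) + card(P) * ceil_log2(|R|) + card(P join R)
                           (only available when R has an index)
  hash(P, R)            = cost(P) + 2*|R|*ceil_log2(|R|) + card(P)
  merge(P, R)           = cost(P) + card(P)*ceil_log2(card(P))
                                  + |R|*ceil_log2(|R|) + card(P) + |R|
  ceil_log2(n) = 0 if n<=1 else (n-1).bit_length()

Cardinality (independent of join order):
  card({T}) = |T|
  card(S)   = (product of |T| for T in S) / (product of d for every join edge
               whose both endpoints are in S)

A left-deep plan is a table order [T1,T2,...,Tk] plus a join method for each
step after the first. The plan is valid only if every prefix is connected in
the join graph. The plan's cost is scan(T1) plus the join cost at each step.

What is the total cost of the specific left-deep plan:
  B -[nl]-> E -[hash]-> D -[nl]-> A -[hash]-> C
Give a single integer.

step 1: scan B: cost=400, card=400
step 2: join E via nl
    card(P join E) = 400*20/(200) = 40
    cost = 400 + 400*20 = 8400
step 3: join D via hash
    card(P join D) = 40*100/(16) = 250
    cost = 8400 + 2*100*7 + 40 = 9840
step 4: join A via nl
    card(P join A) = 250*40/(8) = 1250
    cost = 9840 + 250*40 = 19840
step 5: join C via hash
    card(P join C) = 1250*300/(20) = 18750
    cost = 19840 + 2*300*9 + 1250 = 26490

26490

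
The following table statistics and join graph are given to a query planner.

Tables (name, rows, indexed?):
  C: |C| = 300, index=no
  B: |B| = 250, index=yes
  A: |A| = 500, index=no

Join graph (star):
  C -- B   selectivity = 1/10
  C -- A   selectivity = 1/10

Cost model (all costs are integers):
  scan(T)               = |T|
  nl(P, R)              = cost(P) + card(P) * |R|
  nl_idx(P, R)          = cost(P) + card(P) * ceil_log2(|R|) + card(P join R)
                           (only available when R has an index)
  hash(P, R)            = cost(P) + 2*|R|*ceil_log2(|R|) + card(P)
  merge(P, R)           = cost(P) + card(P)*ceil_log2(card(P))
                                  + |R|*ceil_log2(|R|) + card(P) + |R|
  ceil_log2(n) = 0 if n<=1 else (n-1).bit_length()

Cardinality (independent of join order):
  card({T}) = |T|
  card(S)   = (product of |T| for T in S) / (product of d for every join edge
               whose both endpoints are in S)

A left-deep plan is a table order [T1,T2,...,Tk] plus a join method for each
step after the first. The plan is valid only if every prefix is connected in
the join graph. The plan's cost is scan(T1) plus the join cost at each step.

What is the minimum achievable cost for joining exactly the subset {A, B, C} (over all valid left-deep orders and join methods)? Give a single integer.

Selinger DP over subsets of {A,B,C}:
  {C}: scan cost=300, card=300
  {B}: scan cost=250, card=250
  {A}: scan cost=500, card=500
  {BC}: card=7500; try (B,hash)→4600, (C,merge)→5500, (B,merge)→5550, (C,hash)→5900, (B,nl_idx)→10200, (C,nl)→75250 …(+1); best=4600 via (B,hash)
  {AC}: card=15000; try (C,hash)→6400, (A,merge)→8300, (C,merge)→8500, (A,hash)→9600, (A,nl)→150300, (C,nl)→150500; best=6400 via (C,hash)
  {ABC}: card=375000; try (A,hash)→21100, (B,hash)→25400, (A,merge)→114600, (B,merge)→233650, (B,nl_idx)→501400, (A,nl)→3754600 …(+1); best=21100 via (A,hash)

21100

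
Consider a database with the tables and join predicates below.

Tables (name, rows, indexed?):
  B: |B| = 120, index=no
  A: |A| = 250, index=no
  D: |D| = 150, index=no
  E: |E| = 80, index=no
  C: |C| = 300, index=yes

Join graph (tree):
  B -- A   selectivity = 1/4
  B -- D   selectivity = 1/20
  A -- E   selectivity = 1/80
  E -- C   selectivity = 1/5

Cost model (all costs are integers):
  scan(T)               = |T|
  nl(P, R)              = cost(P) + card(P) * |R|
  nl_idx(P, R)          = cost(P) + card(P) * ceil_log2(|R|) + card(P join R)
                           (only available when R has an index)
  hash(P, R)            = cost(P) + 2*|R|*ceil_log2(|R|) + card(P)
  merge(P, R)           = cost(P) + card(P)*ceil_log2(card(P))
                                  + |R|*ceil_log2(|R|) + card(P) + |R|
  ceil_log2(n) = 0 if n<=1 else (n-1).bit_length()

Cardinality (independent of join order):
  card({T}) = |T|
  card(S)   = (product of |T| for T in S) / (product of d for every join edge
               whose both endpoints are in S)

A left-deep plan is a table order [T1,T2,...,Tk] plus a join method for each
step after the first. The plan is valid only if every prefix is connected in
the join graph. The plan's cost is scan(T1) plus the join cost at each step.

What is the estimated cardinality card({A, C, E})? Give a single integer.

15000

Tables in S: A(250), C(300), E(80)
Edges inside S: A-E(d=80), E-C(d=5)
numerator = 250 * 300 * 80 = 6000000
denominator = 80 * 5 = 400
card(S) = 6000000 / 400 = 15000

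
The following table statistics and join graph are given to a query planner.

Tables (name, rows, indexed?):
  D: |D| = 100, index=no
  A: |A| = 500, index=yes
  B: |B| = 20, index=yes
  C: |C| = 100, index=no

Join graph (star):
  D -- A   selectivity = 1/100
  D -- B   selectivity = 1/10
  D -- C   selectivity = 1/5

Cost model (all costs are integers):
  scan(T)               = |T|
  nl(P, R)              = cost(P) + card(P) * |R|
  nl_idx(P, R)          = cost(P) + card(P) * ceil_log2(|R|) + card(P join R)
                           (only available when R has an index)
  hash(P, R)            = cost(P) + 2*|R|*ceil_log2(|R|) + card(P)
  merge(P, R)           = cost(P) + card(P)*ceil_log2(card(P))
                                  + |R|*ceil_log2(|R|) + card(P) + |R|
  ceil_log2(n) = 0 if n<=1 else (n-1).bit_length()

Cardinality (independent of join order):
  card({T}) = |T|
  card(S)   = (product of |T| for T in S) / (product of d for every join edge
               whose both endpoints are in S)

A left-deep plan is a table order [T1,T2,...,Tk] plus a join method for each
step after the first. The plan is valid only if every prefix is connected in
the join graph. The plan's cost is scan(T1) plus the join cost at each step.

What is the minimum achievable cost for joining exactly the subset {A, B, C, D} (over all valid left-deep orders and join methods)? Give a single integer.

Selinger DP over subsets of {A,B,C,D}:
  {D}: scan cost=100, card=100
  {A}: scan cost=500, card=500
  {B}: scan cost=20, card=20
  {C}: scan cost=100, card=100
  {AD}: card=500; try (A,nl_idx)→1500, (D,hash)→2400, (A,merge)→5900, (D,merge)→6300, (A,hash)→9200, (A,nl)→50100 …(+1); best=1500 via (A,nl_idx)
  {BD}: card=200; try (B,hash)→400, (B,nl_idx)→800, (D,merge)→940, (B,merge)→1020, (D,hash)→1440, (D,nl)→2020 …(+1); best=400 via (B,hash)
  {CD}: card=2000; try (D,hash)→1600, (C,hash)→1600, (D,merge)→1700, (C,merge)→1700, (D,nl)→10100, (C,nl)→10100; best=1600 via (D,hash)
  {ABD}: card=1000; try (B,hash)→2200, (A,nl_idx)→3200, (B,nl_idx)→5000, (B,merge)→6620, (A,merge)→7200, (A,hash)→9600 …(+2); best=2200 via (B,hash)
  {ACD}: card=10000; try (C,hash)→3400, (C,merge)→7300, (A,hash)→12600, (A,nl_idx)→29600, (A,merge)→30600, (C,nl)→51500 …(+1); best=3400 via (C,hash)
  {BCD}: card=4000; try (C,hash)→2000, (C,merge)→3000, (B,hash)→3800, (B,nl_idx)→15600, (C,nl)→20400, (B,merge)→25720 …(+1); best=2000 via (C,hash)
  {ABCD}: card=20000; try (C,hash)→4600, (B,hash)→13600, (C,merge)→14000, (A,hash)→15000, (A,nl_idx)→58000, (A,merge)→59000 …(+5); best=4600 via (C,hash)

4600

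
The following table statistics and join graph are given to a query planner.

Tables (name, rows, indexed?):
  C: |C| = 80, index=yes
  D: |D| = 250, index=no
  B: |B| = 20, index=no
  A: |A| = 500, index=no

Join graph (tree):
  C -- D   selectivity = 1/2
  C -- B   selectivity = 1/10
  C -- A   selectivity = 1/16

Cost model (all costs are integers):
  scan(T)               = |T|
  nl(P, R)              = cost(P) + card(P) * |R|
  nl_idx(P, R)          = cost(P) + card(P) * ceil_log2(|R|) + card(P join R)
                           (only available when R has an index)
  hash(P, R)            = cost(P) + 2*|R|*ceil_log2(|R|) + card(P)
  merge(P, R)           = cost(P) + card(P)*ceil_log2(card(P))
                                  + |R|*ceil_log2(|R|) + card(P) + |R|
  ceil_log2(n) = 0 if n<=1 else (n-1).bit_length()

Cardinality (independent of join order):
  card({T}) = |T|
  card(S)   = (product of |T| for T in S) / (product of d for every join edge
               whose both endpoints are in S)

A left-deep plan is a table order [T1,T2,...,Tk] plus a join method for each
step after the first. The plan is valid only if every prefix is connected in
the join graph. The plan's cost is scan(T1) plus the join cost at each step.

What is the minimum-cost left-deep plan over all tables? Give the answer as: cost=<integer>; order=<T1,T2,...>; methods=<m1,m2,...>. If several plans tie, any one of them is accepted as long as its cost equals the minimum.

Selinger DP (subsets sized 1..n):
  {C}: scan cost=80, card=80
  {D}: scan cost=250, card=250
  {B}: scan cost=20, card=20
  {A}: scan cost=500, card=500
  {CD}: card=10000; try (C,hash)→1620, (D,merge)→2970, (C,merge)→3140, (D,hash)→4160, (C,nl_idx)→12000, (D,nl)→20080 …(+1); best=1620 via (C,hash)
  {BC}: card=160; try (C,nl_idx)→320, (B,hash)→360, (C,merge)→780, (B,merge)→840, (C,hash)→1160, (C,nl)→1620 …(+1); best=320 via (C,nl_idx)
  {AC}: card=2500; try (C,hash)→2120, (A,merge)→5720, (C,merge)→6140, (C,nl_idx)→6500, (A,hash)→9160, (A,nl)→40080 …(+1); best=2120 via (C,hash)
  {BCD}: card=20000; try (D,merge)→4010, (D,hash)→4480, (B,hash)→11820, (D,nl)→40320, (B,merge)→151740, (B,nl)→201620; best=4010 via (D,merge)
  {ACD}: card=312500; try (D,hash)→8620, (A,hash)→20620, (D,merge)→36870, (A,merge)→156620, (D,nl)→627120, (A,nl)→5001620; best=8620 via (D,hash)
  {ABC}: card=5000; try (B,hash)→4820, (A,merge)→6760, (A,hash)→9480, (B,merge)→34740, (B,nl)→52120, (A,nl)→80320; best=4820 via (B,hash)
  {ABCD}: card=625000; try (D,hash)→13820, (A,hash)→33010, (D,merge)→77070, (B,hash)→321320, (A,merge)→329010, (D,nl)→1254820 …(+3); best=13820 via (D,hash)

cost=13820; order=A,C,B,D; methods=hash,hash,hash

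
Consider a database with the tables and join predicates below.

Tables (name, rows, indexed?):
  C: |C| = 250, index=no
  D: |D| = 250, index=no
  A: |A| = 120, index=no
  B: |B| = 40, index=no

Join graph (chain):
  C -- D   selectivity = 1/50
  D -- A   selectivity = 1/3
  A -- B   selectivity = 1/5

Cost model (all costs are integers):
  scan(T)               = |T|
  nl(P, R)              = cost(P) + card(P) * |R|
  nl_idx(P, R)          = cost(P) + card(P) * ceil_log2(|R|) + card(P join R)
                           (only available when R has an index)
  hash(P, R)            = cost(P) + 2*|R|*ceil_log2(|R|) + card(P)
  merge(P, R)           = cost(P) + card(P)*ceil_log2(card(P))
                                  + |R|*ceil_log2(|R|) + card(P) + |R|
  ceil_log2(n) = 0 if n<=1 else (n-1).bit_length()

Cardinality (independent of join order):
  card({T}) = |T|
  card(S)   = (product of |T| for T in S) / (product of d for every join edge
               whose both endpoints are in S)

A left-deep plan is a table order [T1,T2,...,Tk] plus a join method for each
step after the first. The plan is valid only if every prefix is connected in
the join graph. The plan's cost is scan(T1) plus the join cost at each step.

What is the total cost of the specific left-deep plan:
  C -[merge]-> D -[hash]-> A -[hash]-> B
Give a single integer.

58160

step 1: scan C: cost=250, card=250
step 2: join D via merge
    card(P join D) = 250*250/(50) = 1250
    cost = 250 + 250*8 + 250*8 + 250 + 250 = 4750
step 3: join A via hash
    card(P join A) = 1250*120/(3) = 50000
    cost = 4750 + 2*120*7 + 1250 = 7680
step 4: join B via hash
    card(P join B) = 50000*40/(5) = 400000
    cost = 7680 + 2*40*6 + 50000 = 58160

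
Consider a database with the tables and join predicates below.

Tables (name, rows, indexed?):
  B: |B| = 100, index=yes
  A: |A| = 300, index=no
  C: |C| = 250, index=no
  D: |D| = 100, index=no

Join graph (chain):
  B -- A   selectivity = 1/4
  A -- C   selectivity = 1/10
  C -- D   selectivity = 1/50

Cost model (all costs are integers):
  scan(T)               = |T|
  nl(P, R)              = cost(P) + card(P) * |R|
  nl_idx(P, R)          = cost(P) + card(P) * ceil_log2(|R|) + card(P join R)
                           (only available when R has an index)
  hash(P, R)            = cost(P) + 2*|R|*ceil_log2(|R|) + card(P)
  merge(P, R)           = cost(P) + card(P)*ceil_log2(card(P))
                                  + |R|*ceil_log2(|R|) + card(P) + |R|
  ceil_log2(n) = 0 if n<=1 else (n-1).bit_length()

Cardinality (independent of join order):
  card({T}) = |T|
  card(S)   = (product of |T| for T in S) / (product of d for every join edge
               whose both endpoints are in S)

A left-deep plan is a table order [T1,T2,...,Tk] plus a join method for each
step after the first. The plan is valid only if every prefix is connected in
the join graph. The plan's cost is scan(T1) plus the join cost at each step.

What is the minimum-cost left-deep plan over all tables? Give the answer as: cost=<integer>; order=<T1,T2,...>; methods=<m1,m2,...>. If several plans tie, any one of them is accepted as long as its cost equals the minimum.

cost=24200; order=C,D,A,B; methods=hash,hash,hash

Selinger DP (subsets sized 1..n):
  {B}: scan cost=100, card=100
  {A}: scan cost=300, card=300
  {C}: scan cost=250, card=250
  {D}: scan cost=100, card=100
  {AB}: card=7500; try (B,hash)→2000, (A,merge)→3900, (B,merge)→4100, (A,hash)→5600, (B,nl_idx)→9900, (A,nl)→30100 …(+1); best=2000 via (B,hash)
  {AC}: card=7500; try (C,hash)→4600, (A,merge)→5500, (C,merge)→5550, (A,hash)→5900, (A,nl)→75250, (C,nl)→75300; best=4600 via (C,hash)
  {CD}: card=500; try (D,hash)→1900, (C,merge)→3150, (D,merge)→3300, (C,hash)→4200, (C,nl)→25100, (D,nl)→25250; best=1900 via (D,hash)
  {ABC}: card=187500; try (C,hash)→13500, (B,hash)→13500, (C,merge)→109250, (B,merge)→110400, (B,nl_idx)→244600, (B,nl)→754600 …(+1); best=13500 via (C,hash)
  {ACD}: card=15000; try (A,hash)→7800, (A,merge)→9900, (D,hash)→13500, (D,merge)→110400, (A,nl)→151900, (D,nl)→754600; best=7800 via (A,hash)
  {ABCD}: card=375000; try (B,hash)→24200, (D,hash)→202400, (B,merge)→233600, (B,nl_idx)→487800, (B,nl)→1507800, (D,merge)→3576800 …(+1); best=24200 via (B,hash)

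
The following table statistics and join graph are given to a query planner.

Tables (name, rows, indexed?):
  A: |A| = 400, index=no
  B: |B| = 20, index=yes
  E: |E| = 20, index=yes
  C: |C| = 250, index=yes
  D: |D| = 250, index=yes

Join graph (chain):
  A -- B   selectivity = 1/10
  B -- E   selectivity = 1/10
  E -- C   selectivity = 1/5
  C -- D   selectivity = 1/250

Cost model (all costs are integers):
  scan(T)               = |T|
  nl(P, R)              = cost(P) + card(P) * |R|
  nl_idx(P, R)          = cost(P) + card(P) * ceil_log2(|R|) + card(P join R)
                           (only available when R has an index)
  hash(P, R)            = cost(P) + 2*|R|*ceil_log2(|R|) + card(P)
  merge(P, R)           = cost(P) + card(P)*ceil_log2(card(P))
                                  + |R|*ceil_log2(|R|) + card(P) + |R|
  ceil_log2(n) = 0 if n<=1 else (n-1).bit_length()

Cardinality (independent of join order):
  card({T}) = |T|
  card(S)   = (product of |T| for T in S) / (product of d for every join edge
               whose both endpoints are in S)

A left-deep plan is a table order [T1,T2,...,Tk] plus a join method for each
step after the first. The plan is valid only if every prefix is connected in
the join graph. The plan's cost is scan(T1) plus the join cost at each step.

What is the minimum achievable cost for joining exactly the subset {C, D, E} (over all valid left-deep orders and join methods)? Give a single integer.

2950

Selinger DP over subsets of {C,D,E}:
  {E}: scan cost=20, card=20
  {C}: scan cost=250, card=250
  {D}: scan cost=250, card=250
  {CE}: card=1000; try (E,hash)→700, (C,nl_idx)→1180, (C,merge)→2390, (E,nl_idx)→2500, (E,merge)→2620, (C,hash)→4040 …(+2); best=700 via (E,hash)
  {CD}: card=250; try (D,nl_idx)→2500, (C,nl_idx)→2500, (D,hash)→4500, (C,hash)→4500, (D,merge)→4750, (C,merge)→4750 …(+2); best=2500 via (D,nl_idx)
  {CDE}: card=1000; try (E,hash)→2950, (E,nl_idx)→4750, (E,merge)→4870, (D,hash)→5700, (E,nl)→7500, (D,nl_idx)→9700 …(+2); best=2950 via (E,hash)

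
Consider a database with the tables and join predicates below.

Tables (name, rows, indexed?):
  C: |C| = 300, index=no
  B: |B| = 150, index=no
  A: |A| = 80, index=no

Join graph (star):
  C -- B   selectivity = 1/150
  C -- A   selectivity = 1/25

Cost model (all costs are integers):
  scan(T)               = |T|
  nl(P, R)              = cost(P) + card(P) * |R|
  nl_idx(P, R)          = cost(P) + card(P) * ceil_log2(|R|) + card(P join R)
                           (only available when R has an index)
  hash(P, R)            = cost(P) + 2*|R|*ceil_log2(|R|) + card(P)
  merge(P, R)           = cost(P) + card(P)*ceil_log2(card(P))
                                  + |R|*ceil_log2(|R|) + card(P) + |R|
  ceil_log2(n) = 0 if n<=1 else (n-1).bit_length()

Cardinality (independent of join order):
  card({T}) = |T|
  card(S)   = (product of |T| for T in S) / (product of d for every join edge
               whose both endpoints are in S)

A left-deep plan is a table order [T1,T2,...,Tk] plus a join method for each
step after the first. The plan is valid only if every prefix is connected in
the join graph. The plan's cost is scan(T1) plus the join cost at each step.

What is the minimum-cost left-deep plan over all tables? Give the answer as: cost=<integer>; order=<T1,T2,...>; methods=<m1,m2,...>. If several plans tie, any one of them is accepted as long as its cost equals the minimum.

Selinger DP (subsets sized 1..n):
  {C}: scan cost=300, card=300
  {B}: scan cost=150, card=150
  {A}: scan cost=80, card=80
  {BC}: card=300; try (B,hash)→3000, (C,merge)→4500, (B,merge)→4650, (C,hash)→5700, (C,nl)→45150, (B,nl)→45300; best=3000 via (B,hash)
  {AC}: card=960; try (A,hash)→1720, (C,merge)→3720, (A,merge)→3940, (C,hash)→5560, (C,nl)→24080, (A,nl)→24300; best=1720 via (A,hash)
  {ABC}: card=960; try (A,hash)→4420, (B,hash)→5080, (A,merge)→6640, (B,merge)→13630, (A,nl)→27000, (B,nl)→145720; best=4420 via (A,hash)

cost=4420; order=C,B,A; methods=hash,hash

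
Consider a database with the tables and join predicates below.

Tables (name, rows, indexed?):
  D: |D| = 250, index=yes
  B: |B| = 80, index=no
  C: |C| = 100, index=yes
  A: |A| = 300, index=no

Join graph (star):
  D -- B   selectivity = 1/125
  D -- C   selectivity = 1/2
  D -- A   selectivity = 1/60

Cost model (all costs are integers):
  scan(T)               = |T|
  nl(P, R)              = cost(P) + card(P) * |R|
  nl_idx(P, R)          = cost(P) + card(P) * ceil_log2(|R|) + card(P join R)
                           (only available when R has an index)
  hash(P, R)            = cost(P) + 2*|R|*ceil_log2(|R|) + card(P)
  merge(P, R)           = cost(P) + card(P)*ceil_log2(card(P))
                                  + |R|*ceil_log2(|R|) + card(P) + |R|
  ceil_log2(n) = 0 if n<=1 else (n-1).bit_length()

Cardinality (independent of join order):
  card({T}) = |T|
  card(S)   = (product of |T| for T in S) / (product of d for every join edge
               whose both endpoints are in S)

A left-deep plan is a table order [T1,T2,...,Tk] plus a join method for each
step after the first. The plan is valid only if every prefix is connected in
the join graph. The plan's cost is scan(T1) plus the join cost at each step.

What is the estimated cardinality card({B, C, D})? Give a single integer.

Tables in S: B(80), C(100), D(250)
Edges inside S: D-B(d=125), D-C(d=2)
numerator = 80 * 100 * 250 = 2000000
denominator = 125 * 2 = 250
card(S) = 2000000 / 250 = 8000

8000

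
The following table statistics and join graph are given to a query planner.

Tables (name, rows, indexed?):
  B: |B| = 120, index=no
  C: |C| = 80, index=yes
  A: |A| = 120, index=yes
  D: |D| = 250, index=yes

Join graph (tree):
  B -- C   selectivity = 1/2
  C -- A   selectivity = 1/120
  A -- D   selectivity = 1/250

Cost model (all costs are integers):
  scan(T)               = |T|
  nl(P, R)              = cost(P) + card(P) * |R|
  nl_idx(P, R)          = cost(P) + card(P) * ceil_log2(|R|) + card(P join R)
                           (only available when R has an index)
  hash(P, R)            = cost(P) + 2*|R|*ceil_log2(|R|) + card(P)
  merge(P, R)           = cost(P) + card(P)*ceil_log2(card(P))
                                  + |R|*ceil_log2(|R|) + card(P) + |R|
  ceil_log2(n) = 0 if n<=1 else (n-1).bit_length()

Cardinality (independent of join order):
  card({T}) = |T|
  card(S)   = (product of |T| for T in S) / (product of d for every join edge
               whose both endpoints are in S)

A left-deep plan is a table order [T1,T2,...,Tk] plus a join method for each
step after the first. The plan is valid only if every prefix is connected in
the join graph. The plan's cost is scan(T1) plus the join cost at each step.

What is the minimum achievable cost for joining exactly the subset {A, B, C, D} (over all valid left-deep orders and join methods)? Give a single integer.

Selinger DP over subsets of {A,B,C,D}:
  {B}: scan cost=120, card=120
  {C}: scan cost=80, card=80
  {A}: scan cost=120, card=120
  {D}: scan cost=250, card=250
  {BC}: card=4800; try (C,hash)→1360, (B,merge)→1680, (C,merge)→1720, (B,hash)→1840, (C,nl_idx)→5760, (B,nl)→9680 …(+1); best=1360 via (C,hash)
  {AC}: card=80; try (A,nl_idx)→720, (C,nl_idx)→1040, (C,hash)→1360, (A,merge)→1680, (C,merge)→1720, (A,hash)→1840 …(+2); best=720 via (A,nl_idx)
  {AD}: card=120; try (D,nl_idx)→1200, (A,nl_idx)→2120, (A,hash)→2180, (D,merge)→3330, (A,merge)→3460, (D,hash)→4240 …(+2); best=1200 via (D,nl_idx)
  {ABC}: card=4800; try (B,merge)→2320, (B,hash)→2480, (A,hash)→7840, (B,nl)→10320, (A,nl_idx)→39760, (A,merge)→69520 …(+1); best=2320 via (B,merge)
  {ACD}: card=80; try (D,nl_idx)→1440, (C,nl_idx)→2120, (C,hash)→2440, (C,merge)→2800, (D,merge)→3610, (D,hash)→4800 …(+2); best=1440 via (D,nl_idx)
  {ABCD}: card=4800; try (B,merge)→3040, (B,hash)→3200, (B,nl)→11040, (D,hash)→11120, (D,nl_idx)→45520, (D,merge)→71770 …(+1); best=3040 via (B,merge)

3040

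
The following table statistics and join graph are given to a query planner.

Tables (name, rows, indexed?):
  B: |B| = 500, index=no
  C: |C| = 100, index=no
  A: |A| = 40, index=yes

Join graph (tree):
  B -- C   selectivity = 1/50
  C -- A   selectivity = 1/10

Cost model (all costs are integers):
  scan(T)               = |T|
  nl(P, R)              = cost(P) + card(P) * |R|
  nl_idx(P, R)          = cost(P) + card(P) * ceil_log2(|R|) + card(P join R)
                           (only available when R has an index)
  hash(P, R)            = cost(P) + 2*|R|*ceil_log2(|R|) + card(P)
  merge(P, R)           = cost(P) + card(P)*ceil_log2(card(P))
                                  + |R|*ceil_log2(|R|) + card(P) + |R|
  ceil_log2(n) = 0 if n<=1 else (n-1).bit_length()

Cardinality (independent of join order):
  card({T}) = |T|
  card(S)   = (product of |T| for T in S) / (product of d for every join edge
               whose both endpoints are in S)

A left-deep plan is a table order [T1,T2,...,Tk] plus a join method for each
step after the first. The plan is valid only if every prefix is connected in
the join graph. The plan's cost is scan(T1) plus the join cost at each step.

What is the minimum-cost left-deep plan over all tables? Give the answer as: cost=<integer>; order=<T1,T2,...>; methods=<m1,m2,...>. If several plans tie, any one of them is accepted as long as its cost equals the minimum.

cost=3880; order=B,C,A; methods=hash,hash

Selinger DP (subsets sized 1..n):
  {B}: scan cost=500, card=500
  {C}: scan cost=100, card=100
  {A}: scan cost=40, card=40
  {BC}: card=1000; try (C,hash)→2400, (B,merge)→5900, (C,merge)→6300, (B,hash)→9200, (B,nl)→50100, (C,nl)→50500; best=2400 via (C,hash)
  {AC}: card=400; try (A,hash)→680, (A,nl_idx)→1100, (C,merge)→1120, (A,merge)→1180, (C,hash)→1480, (C,nl)→4040 …(+1); best=680 via (A,hash)
  {ABC}: card=4000; try (A,hash)→3880, (B,merge)→9680, (B,hash)→10080, (A,nl_idx)→12400, (A,merge)→13680, (A,nl)→42400 …(+1); best=3880 via (A,hash)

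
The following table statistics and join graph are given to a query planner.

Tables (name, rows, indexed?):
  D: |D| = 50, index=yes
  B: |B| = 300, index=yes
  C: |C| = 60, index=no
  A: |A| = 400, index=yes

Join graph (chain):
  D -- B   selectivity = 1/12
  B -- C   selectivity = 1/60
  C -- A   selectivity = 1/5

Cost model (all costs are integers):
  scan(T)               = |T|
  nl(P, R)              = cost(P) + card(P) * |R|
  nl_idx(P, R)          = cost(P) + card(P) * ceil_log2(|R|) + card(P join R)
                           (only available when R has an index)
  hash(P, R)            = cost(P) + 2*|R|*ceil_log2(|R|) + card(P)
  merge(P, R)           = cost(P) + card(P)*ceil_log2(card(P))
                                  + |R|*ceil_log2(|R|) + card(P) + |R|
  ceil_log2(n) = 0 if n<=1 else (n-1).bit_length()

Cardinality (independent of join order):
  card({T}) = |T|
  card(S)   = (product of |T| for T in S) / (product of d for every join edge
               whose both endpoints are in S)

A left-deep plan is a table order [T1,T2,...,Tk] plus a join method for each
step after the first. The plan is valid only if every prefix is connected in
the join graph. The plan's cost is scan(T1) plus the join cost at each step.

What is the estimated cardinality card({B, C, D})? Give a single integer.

1250

Tables in S: B(300), C(60), D(50)
Edges inside S: D-B(d=12), B-C(d=60)
numerator = 300 * 60 * 50 = 900000
denominator = 12 * 60 = 720
card(S) = 900000 / 720 = 1250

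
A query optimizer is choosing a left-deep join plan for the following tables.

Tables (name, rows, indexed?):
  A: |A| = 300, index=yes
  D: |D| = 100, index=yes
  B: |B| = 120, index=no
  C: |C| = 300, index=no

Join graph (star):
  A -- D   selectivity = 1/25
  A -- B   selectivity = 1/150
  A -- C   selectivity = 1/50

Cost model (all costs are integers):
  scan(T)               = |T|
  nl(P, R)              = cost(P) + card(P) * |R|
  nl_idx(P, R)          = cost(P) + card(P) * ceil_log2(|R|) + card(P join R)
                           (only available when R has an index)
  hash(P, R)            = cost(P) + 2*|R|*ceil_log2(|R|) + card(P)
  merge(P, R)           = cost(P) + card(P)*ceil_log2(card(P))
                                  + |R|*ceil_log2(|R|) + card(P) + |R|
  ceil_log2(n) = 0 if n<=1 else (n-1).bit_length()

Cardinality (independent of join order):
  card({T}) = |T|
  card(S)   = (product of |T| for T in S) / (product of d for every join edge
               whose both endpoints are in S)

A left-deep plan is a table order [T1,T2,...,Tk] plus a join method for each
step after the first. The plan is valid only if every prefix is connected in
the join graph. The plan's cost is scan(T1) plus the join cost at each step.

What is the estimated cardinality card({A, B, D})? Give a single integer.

Tables in S: A(300), B(120), D(100)
Edges inside S: A-D(d=25), A-B(d=150)
numerator = 300 * 120 * 100 = 3600000
denominator = 25 * 150 = 3750
card(S) = 3600000 / 3750 = 960

960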